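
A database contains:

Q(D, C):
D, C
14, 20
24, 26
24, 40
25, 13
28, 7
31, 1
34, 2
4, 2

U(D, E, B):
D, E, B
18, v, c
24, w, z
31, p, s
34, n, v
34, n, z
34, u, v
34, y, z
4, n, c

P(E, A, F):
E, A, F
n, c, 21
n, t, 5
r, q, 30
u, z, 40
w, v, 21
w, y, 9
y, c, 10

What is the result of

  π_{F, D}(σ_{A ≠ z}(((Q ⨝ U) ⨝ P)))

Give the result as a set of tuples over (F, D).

{(10, 34), (21, 24), (21, 34), (21, 4), (5, 34), (5, 4), (9, 24)}

Q ⋈ U (natural join on D): {(24, 26, w, z), (24, 40, w, z), (31, 1, p, s), (34, 2, n, v), (34, 2, n, z), (34, 2, u, v), (34, 2, y, z), (4, 2, n, c)}
(Q ⨝ U) ⋈ P (natural join on E): {(24, 26, w, z, v, 21), (24, 26, w, z, y, 9), (24, 40, w, z, v, 21), (24, 40, w, z, y, 9), (34, 2, n, v, c, 21), (34, 2, n, v, t, 5), (34, 2, n, z, c, 21), (34, 2, n, z, t, 5), (34, 2, u, v, z, 40), (34, 2, y, z, c, 10), (4, 2, n, c, c, 21), (4, 2, n, c, t, 5)}
Filtering on A ≠ z leaves {(24, 26, w, z, v, 21), (24, 26, w, z, y, 9), (24, 40, w, z, v, 21), (24, 40, w, z, y, 9), (34, 2, n, v, c, 21), (34, 2, n, v, t, 5), (34, 2, n, z, c, 21), (34, 2, n, z, t, 5), (34, 2, y, z, c, 10), (4, 2, n, c, c, 21), (4, 2, n, c, t, 5)}.
π_{F, D} gives {(10, 34), (21, 24), (21, 34), (21, 4), (5, 34), (5, 4), (9, 24)} (4 duplicate(s) eliminated).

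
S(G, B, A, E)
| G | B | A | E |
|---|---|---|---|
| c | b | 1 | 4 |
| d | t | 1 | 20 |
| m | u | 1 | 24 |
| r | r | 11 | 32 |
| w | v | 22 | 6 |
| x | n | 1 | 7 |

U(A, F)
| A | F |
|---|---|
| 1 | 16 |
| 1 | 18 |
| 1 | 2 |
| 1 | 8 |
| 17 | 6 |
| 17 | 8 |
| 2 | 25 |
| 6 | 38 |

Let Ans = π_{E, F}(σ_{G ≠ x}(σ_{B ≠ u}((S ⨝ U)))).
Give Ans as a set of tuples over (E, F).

{(20, 16), (20, 18), (20, 2), (20, 8), (4, 16), (4, 18), (4, 2), (4, 8)}

Natural join on A: {(c, b, 1, 4, 16), (c, b, 1, 4, 18), (c, b, 1, 4, 2), (c, b, 1, 4, 8), (d, t, 1, 20, 16), (d, t, 1, 20, 18), (d, t, 1, 20, 2), (d, t, 1, 20, 8), (m, u, 1, 24, 16), (m, u, 1, 24, 18), (m, u, 1, 24, 2), (m, u, 1, 24, 8), (x, n, 1, 7, 16), (x, n, 1, 7, 18), (x, n, 1, 7, 2), (x, n, 1, 7, 8)}
Apply σ_{B ≠ u}; surviving tuples: {(c, b, 1, 4, 16), (c, b, 1, 4, 18), (c, b, 1, 4, 2), (c, b, 1, 4, 8), (d, t, 1, 20, 16), (d, t, 1, 20, 18), (d, t, 1, 20, 2), (d, t, 1, 20, 8), (x, n, 1, 7, 16), (x, n, 1, 7, 18), (x, n, 1, 7, 2), (x, n, 1, 7, 8)}
Apply σ_{G ≠ x}; surviving tuples: {(c, b, 1, 4, 16), (c, b, 1, 4, 18), (c, b, 1, 4, 2), (c, b, 1, 4, 8), (d, t, 1, 20, 16), (d, t, 1, 20, 18), (d, t, 1, 20, 2), (d, t, 1, 20, 8)}
π_{E, F} gives {(20, 16), (20, 18), (20, 2), (20, 8), (4, 16), (4, 18), (4, 2), (4, 8)}.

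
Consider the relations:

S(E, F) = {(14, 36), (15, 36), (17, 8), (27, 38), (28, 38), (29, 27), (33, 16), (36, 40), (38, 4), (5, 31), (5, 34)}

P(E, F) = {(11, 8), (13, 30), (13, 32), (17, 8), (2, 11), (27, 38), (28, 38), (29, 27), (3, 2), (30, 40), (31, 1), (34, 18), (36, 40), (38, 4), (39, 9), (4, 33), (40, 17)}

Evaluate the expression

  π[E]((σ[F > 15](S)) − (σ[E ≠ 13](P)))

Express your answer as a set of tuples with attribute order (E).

σ[F > 15]: keep tuples satisfying F > 15 → {(14, 36), (15, 36), (27, 38), (28, 38), (29, 27), (33, 16), (36, 40), (5, 31), (5, 34)}
σ[E ≠ 13]: keep tuples satisfying E ≠ 13 → {(11, 8), (17, 8), (2, 11), (27, 38), (28, 38), (29, 27), (3, 2), (30, 40), (31, 1), (34, 18), (36, 40), (38, 4), (39, 9), (4, 33), (40, 17)}
Set difference of the two operands is {(14, 36), (15, 36), (33, 16), (5, 31), (5, 34)}.
π[E]: project onto (E) (1 duplicate(s) eliminated) → {14, 15, 33, 5}

{14, 15, 33, 5}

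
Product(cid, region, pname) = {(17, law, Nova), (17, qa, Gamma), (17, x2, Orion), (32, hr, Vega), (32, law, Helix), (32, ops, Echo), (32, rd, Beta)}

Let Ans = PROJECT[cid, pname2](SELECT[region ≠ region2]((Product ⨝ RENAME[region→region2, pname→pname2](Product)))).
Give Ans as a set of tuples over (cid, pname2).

ρ[region→region2, pname→pname2]: schema becomes (cid, region2, pname2); tuples unchanged.
Joining Product and RENAME[region→region2, pname→pname2](Product) on cid yields {(17, law, Nova, law, Nova), (17, law, Nova, qa, Gamma), (17, law, Nova, x2, Orion), (17, qa, Gamma, law, Nova), (17, qa, Gamma, qa, Gamma), (17, qa, Gamma, x2, Orion), (17, x2, Orion, law, Nova), (17, x2, Orion, qa, Gamma), (17, x2, Orion, x2, Orion), (32, hr, Vega, hr, Vega), (32, hr, Vega, law, Helix), (32, hr, Vega, ops, Echo), (32, hr, Vega, rd, Beta), (32, law, Helix, hr, Vega), (32, law, Helix, law, Helix), (32, law, Helix, ops, Echo), (32, law, Helix, rd, Beta), (32, ops, Echo, hr, Vega), (32, ops, Echo, law, Helix), (32, ops, Echo, ops, Echo), (32, ops, Echo, rd, Beta), (32, rd, Beta, hr, Vega), (32, rd, Beta, law, Helix), (32, rd, Beta, ops, Echo), (32, rd, Beta, rd, Beta)}.
Filtering on region ≠ region2 leaves {(17, law, Nova, qa, Gamma), (17, law, Nova, x2, Orion), (17, qa, Gamma, law, Nova), (17, qa, Gamma, x2, Orion), (17, x2, Orion, law, Nova), (17, x2, Orion, qa, Gamma), (32, hr, Vega, law, Helix), (32, hr, Vega, ops, Echo), (32, hr, Vega, rd, Beta), (32, law, Helix, hr, Vega), (32, law, Helix, ops, Echo), (32, law, Helix, rd, Beta), (32, ops, Echo, hr, Vega), (32, ops, Echo, law, Helix), (32, ops, Echo, rd, Beta), (32, rd, Beta, hr, Vega), (32, rd, Beta, law, Helix), (32, rd, Beta, ops, Echo)}.
Keep only column(s) cid, pname2 (11 duplicate(s) eliminated): {(17, Gamma), (17, Nova), (17, Orion), (32, Beta), (32, Echo), (32, Helix), (32, Vega)}

{(17, Gamma), (17, Nova), (17, Orion), (32, Beta), (32, Echo), (32, Helix), (32, Vega)}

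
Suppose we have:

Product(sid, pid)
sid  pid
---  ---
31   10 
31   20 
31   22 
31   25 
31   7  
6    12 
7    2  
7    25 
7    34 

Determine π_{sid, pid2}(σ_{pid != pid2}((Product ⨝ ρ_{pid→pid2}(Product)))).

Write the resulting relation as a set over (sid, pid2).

ρ[pid→pid2]: schema becomes (sid, pid2); tuples unchanged.
Product ⋈ ρ_{pid→pid2}(Product) (natural join on sid): {(31, 10, 10), (31, 10, 20), (31, 10, 22), (31, 10, 25), (31, 10, 7), (31, 20, 10), (31, 20, 20), (31, 20, 22), (31, 20, 25), (31, 20, 7), (31, 22, 10), (31, 22, 20), (31, 22, 22), (31, 22, 25), (31, 22, 7), (31, 25, 10), (31, 25, 20), (31, 25, 22), (31, 25, 25), (31, 25, 7), (31, 7, 10), (31, 7, 20), (31, 7, 22), (31, 7, 25), (31, 7, 7), (6, 12, 12), (7, 2, 2), (7, 2, 25), (7, 2, 34), (7, 25, 2), (7, 25, 25), (7, 25, 34), (7, 34, 2), (7, 34, 25), (7, 34, 34)}
Selection pid != pid2: {(31, 10, 20), (31, 10, 22), (31, 10, 25), (31, 10, 7), (31, 20, 10), (31, 20, 22), (31, 20, 25), (31, 20, 7), (31, 22, 10), (31, 22, 20), (31, 22, 25), (31, 22, 7), (31, 25, 10), (31, 25, 20), (31, 25, 22), (31, 25, 7), (31, 7, 10), (31, 7, 20), (31, 7, 22), (31, 7, 25), (7, 2, 25), (7, 2, 34), (7, 25, 2), (7, 25, 34), (7, 34, 2), (7, 34, 25)}
Keep only column(s) sid, pid2 (18 duplicate(s) eliminated): {(31, 10), (31, 20), (31, 22), (31, 25), (31, 7), (7, 2), (7, 25), (7, 34)}

{(31, 10), (31, 20), (31, 22), (31, 25), (31, 7), (7, 2), (7, 25), (7, 34)}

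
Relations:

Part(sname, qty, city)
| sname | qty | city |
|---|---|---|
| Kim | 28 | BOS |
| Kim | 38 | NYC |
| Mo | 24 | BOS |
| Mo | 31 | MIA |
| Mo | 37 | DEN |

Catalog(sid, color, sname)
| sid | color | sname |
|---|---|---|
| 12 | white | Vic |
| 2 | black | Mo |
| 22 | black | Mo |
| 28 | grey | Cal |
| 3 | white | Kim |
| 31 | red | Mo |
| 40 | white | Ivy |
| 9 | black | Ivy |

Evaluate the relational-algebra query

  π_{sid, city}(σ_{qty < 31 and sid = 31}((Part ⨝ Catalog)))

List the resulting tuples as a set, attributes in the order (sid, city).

Joining Part and Catalog on sname yields {(Kim, 28, BOS, 3, white), (Kim, 38, NYC, 3, white), (Mo, 24, BOS, 2, black), (Mo, 24, BOS, 22, black), (Mo, 24, BOS, 31, red), (Mo, 31, MIA, 2, black), (Mo, 31, MIA, 22, black), (Mo, 31, MIA, 31, red), (Mo, 37, DEN, 2, black), (Mo, 37, DEN, 22, black), (Mo, 37, DEN, 31, red)}.
Selection qty < 31 and sid = 31: {(Mo, 24, BOS, 31, red)}
π[sid, city]: project onto (sid, city) → {(31, BOS)}

{(31, BOS)}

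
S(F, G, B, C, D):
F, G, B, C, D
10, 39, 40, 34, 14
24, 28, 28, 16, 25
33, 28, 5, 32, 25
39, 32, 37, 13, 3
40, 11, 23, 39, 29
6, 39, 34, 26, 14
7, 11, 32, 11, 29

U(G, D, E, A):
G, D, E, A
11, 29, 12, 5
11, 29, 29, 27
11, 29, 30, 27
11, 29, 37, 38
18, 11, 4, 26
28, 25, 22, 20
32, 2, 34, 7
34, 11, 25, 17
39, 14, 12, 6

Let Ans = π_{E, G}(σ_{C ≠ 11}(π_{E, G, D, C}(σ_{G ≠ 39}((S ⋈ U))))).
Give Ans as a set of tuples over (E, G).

Natural join on G, D: {(10, 39, 40, 34, 14, 12, 6), (24, 28, 28, 16, 25, 22, 20), (33, 28, 5, 32, 25, 22, 20), (40, 11, 23, 39, 29, 12, 5), (40, 11, 23, 39, 29, 29, 27), (40, 11, 23, 39, 29, 30, 27), (40, 11, 23, 39, 29, 37, 38), (6, 39, 34, 26, 14, 12, 6), (7, 11, 32, 11, 29, 12, 5), (7, 11, 32, 11, 29, 29, 27), (7, 11, 32, 11, 29, 30, 27), (7, 11, 32, 11, 29, 37, 38)}
Filtering on G ≠ 39 leaves {(24, 28, 28, 16, 25, 22, 20), (33, 28, 5, 32, 25, 22, 20), (40, 11, 23, 39, 29, 12, 5), (40, 11, 23, 39, 29, 29, 27), (40, 11, 23, 39, 29, 30, 27), (40, 11, 23, 39, 29, 37, 38), (7, 11, 32, 11, 29, 12, 5), (7, 11, 32, 11, 29, 29, 27), (7, 11, 32, 11, 29, 30, 27), (7, 11, 32, 11, 29, 37, 38)}.
π[E, G, D, C]: project onto (E, G, D, C) → {(12, 11, 29, 11), (12, 11, 29, 39), (22, 28, 25, 16), (22, 28, 25, 32), (29, 11, 29, 11), (29, 11, 29, 39), (30, 11, 29, 11), (30, 11, 29, 39), (37, 11, 29, 11), (37, 11, 29, 39)}
Filtering on C ≠ 11 leaves {(12, 11, 29, 39), (22, 28, 25, 16), (22, 28, 25, 32), (29, 11, 29, 39), (30, 11, 29, 39), (37, 11, 29, 39)}.
π[E, G]: project onto (E, G) (1 duplicate(s) eliminated) → {(12, 11), (22, 28), (29, 11), (30, 11), (37, 11)}

{(12, 11), (22, 28), (29, 11), (30, 11), (37, 11)}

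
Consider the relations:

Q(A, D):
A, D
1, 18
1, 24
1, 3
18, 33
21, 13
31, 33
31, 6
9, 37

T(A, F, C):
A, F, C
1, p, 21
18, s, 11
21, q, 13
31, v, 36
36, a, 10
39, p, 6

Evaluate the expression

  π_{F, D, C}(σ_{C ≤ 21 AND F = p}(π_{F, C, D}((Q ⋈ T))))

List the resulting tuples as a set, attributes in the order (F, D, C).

Q ⋈ T (natural join on A): {(1, 18, p, 21), (1, 24, p, 21), (1, 3, p, 21), (18, 33, s, 11), (21, 13, q, 13), (31, 33, v, 36), (31, 6, v, 36)}
π[F, C, D]: project onto (F, C, D) → {(p, 21, 18), (p, 21, 24), (p, 21, 3), (q, 13, 13), (s, 11, 33), (v, 36, 33), (v, 36, 6)}
Apply σ_{C ≤ 21 AND F = p}; surviving tuples: {(p, 21, 18), (p, 21, 24), (p, 21, 3)}
π[F, D, C]: project onto (F, D, C) → {(p, 18, 21), (p, 24, 21), (p, 3, 21)}

{(p, 18, 21), (p, 24, 21), (p, 3, 21)}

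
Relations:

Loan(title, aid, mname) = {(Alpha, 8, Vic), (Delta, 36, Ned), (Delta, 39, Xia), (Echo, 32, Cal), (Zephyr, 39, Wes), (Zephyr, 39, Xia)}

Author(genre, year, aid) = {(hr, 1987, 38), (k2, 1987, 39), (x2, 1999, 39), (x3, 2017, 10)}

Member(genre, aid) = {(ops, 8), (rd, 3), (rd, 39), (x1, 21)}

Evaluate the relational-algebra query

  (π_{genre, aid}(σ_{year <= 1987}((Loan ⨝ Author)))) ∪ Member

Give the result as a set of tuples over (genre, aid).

Natural join on aid: {(Delta, 39, Xia, k2, 1987), (Delta, 39, Xia, x2, 1999), (Zephyr, 39, Wes, k2, 1987), (Zephyr, 39, Wes, x2, 1999), (Zephyr, 39, Xia, k2, 1987), (Zephyr, 39, Xia, x2, 1999)}
Apply σ_{year <= 1987}; surviving tuples: {(Delta, 39, Xia, k2, 1987), (Zephyr, 39, Wes, k2, 1987), (Zephyr, 39, Xia, k2, 1987)}
Keep only column(s) genre, aid (2 duplicate(s) eliminated): {(k2, 39)}
Set union of the two operands is {(k2, 39), (ops, 8), (rd, 3), (rd, 39), (x1, 21)}.

{(k2, 39), (ops, 8), (rd, 3), (rd, 39), (x1, 21)}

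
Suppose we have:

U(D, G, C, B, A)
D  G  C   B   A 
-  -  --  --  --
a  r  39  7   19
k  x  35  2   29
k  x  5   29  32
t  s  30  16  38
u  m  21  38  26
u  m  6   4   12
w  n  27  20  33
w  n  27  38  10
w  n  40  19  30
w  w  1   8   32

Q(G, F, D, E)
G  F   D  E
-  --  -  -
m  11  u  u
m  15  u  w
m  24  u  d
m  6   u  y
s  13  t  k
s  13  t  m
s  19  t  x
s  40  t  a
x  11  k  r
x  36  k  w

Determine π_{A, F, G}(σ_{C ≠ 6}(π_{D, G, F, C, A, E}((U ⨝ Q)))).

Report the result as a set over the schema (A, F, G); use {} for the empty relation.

Joining U and Q on D, G yields {(k, x, 35, 2, 29, 11, r), (k, x, 35, 2, 29, 36, w), (k, x, 5, 29, 32, 11, r), (k, x, 5, 29, 32, 36, w), (t, s, 30, 16, 38, 13, k), (t, s, 30, 16, 38, 13, m), (t, s, 30, 16, 38, 19, x), (t, s, 30, 16, 38, 40, a), (u, m, 21, 38, 26, 11, u), (u, m, 21, 38, 26, 15, w), (u, m, 21, 38, 26, 24, d), (u, m, 21, 38, 26, 6, y), (u, m, 6, 4, 12, 11, u), (u, m, 6, 4, 12, 15, w), (u, m, 6, 4, 12, 24, d), (u, m, 6, 4, 12, 6, y)}.
Projecting to D, G, F, C, A, E: {(k, x, 11, 35, 29, r), (k, x, 11, 5, 32, r), (k, x, 36, 35, 29, w), (k, x, 36, 5, 32, w), (t, s, 13, 30, 38, k), (t, s, 13, 30, 38, m), (t, s, 19, 30, 38, x), (t, s, 40, 30, 38, a), (u, m, 11, 21, 26, u), (u, m, 11, 6, 12, u), (u, m, 15, 21, 26, w), (u, m, 15, 6, 12, w), (u, m, 24, 21, 26, d), (u, m, 24, 6, 12, d), (u, m, 6, 21, 26, y), (u, m, 6, 6, 12, y)}
σ[C ≠ 6]: keep tuples satisfying C ≠ 6 → {(k, x, 11, 35, 29, r), (k, x, 11, 5, 32, r), (k, x, 36, 35, 29, w), (k, x, 36, 5, 32, w), (t, s, 13, 30, 38, k), (t, s, 13, 30, 38, m), (t, s, 19, 30, 38, x), (t, s, 40, 30, 38, a), (u, m, 11, 21, 26, u), (u, m, 15, 21, 26, w), (u, m, 24, 21, 26, d), (u, m, 6, 21, 26, y)}
Projecting to A, F, G (1 duplicate(s) eliminated): {(26, 11, m), (26, 15, m), (26, 24, m), (26, 6, m), (29, 11, x), (29, 36, x), (32, 11, x), (32, 36, x), (38, 13, s), (38, 19, s), (38, 40, s)}

{(26, 11, m), (26, 15, m), (26, 24, m), (26, 6, m), (29, 11, x), (29, 36, x), (32, 11, x), (32, 36, x), (38, 13, s), (38, 19, s), (38, 40, s)}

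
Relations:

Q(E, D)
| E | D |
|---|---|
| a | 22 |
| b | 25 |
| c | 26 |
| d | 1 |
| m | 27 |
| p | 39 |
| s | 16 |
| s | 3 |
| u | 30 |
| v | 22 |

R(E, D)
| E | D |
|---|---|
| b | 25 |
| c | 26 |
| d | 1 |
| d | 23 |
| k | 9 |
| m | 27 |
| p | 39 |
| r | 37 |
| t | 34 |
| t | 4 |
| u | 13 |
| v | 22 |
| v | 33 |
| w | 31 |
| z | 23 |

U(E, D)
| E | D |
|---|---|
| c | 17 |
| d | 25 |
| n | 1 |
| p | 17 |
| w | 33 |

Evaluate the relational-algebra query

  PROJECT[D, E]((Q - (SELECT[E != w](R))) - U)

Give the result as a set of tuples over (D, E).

{(16, s), (22, a), (3, s), (30, u)}

σ[E != w]: keep tuples satisfying E != w → {(b, 25), (c, 26), (d, 1), (d, 23), (k, 9), (m, 27), (p, 39), (r, 37), (t, 34), (t, 4), (u, 13), (v, 22), (v, 33), (z, 23)}
Set difference of the two operands is {(a, 22), (s, 16), (s, 3), (u, 30)}.
Set difference of the two operands is {(a, 22), (s, 16), (s, 3), (u, 30)}.
Projecting to D, E: {(16, s), (22, a), (3, s), (30, u)}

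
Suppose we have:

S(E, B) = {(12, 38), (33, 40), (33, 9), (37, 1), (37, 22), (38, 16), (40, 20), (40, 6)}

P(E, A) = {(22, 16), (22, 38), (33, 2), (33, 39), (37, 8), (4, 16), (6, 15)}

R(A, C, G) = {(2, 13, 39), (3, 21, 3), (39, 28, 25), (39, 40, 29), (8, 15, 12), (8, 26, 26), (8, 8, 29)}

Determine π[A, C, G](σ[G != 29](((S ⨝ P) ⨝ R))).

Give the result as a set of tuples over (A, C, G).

{(2, 13, 39), (39, 28, 25), (8, 15, 12), (8, 26, 26)}

Joining S and P on E yields {(33, 40, 2), (33, 40, 39), (33, 9, 2), (33, 9, 39), (37, 1, 8), (37, 22, 8)}.
Joining (S ⨝ P) and R on A yields {(33, 40, 2, 13, 39), (33, 40, 39, 28, 25), (33, 40, 39, 40, 29), (33, 9, 2, 13, 39), (33, 9, 39, 28, 25), (33, 9, 39, 40, 29), (37, 1, 8, 15, 12), (37, 1, 8, 26, 26), (37, 1, 8, 8, 29), (37, 22, 8, 15, 12), (37, 22, 8, 26, 26), (37, 22, 8, 8, 29)}.
Apply σ_{G != 29}; surviving tuples: {(33, 40, 2, 13, 39), (33, 40, 39, 28, 25), (33, 9, 2, 13, 39), (33, 9, 39, 28, 25), (37, 1, 8, 15, 12), (37, 1, 8, 26, 26), (37, 22, 8, 15, 12), (37, 22, 8, 26, 26)}
Keep only column(s) A, C, G (4 duplicate(s) eliminated): {(2, 13, 39), (39, 28, 25), (8, 15, 12), (8, 26, 26)}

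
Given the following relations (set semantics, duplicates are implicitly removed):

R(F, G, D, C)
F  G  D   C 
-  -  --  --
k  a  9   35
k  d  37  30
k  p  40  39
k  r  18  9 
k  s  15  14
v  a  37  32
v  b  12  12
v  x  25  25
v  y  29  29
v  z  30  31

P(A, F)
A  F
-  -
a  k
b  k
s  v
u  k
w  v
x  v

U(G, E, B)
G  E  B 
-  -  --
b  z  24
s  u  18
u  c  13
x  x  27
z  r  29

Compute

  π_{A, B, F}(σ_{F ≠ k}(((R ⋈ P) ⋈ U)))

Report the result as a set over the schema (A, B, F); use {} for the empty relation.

{(s, 24, v), (s, 27, v), (s, 29, v), (w, 24, v), (w, 27, v), (w, 29, v), (x, 24, v), (x, 27, v), (x, 29, v)}

Joining R and P on F yields {(k, a, 9, 35, a), (k, a, 9, 35, b), (k, a, 9, 35, u), (k, d, 37, 30, a), (k, d, 37, 30, b), (k, d, 37, 30, u), (k, p, 40, 39, a), (k, p, 40, 39, b), (k, p, 40, 39, u), (k, r, 18, 9, a), (k, r, 18, 9, b), (k, r, 18, 9, u), (k, s, 15, 14, a), (k, s, 15, 14, b), (k, s, 15, 14, u), (v, a, 37, 32, s), (v, a, 37, 32, w), (v, a, 37, 32, x), (v, b, 12, 12, s), (v, b, 12, 12, w), (v, b, 12, 12, x), (v, x, 25, 25, s), (v, x, 25, 25, w), (v, x, 25, 25, x), (v, y, 29, 29, s), (v, y, 29, 29, w), (v, y, 29, 29, x), (v, z, 30, 31, s), (v, z, 30, 31, w), (v, z, 30, 31, x)}.
Joining (R ⋈ P) and U on G yields {(k, s, 15, 14, a, u, 18), (k, s, 15, 14, b, u, 18), (k, s, 15, 14, u, u, 18), (v, b, 12, 12, s, z, 24), (v, b, 12, 12, w, z, 24), (v, b, 12, 12, x, z, 24), (v, x, 25, 25, s, x, 27), (v, x, 25, 25, w, x, 27), (v, x, 25, 25, x, x, 27), (v, z, 30, 31, s, r, 29), (v, z, 30, 31, w, r, 29), (v, z, 30, 31, x, r, 29)}.
Selection F ≠ k: {(v, b, 12, 12, s, z, 24), (v, b, 12, 12, w, z, 24), (v, b, 12, 12, x, z, 24), (v, x, 25, 25, s, x, 27), (v, x, 25, 25, w, x, 27), (v, x, 25, 25, x, x, 27), (v, z, 30, 31, s, r, 29), (v, z, 30, 31, w, r, 29), (v, z, 30, 31, x, r, 29)}
π_{A, B, F} gives {(s, 24, v), (s, 27, v), (s, 29, v), (w, 24, v), (w, 27, v), (w, 29, v), (x, 24, v), (x, 27, v), (x, 29, v)}.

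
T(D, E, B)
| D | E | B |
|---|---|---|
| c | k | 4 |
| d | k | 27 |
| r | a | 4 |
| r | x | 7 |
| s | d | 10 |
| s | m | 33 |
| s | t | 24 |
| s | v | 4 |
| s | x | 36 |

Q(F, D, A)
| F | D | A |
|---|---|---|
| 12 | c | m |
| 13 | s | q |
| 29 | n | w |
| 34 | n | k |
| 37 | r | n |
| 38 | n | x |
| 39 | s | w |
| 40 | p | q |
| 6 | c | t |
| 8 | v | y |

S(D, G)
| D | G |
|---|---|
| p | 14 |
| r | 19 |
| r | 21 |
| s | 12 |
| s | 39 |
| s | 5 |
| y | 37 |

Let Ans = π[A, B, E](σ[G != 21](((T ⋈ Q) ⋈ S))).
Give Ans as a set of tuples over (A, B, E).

Joining T and Q on D yields {(c, k, 4, 12, m), (c, k, 4, 6, t), (r, a, 4, 37, n), (r, x, 7, 37, n), (s, d, 10, 13, q), (s, d, 10, 39, w), (s, m, 33, 13, q), (s, m, 33, 39, w), (s, t, 24, 13, q), (s, t, 24, 39, w), (s, v, 4, 13, q), (s, v, 4, 39, w), (s, x, 36, 13, q), (s, x, 36, 39, w)}.
Joining (T ⋈ Q) and S on D yields {(r, a, 4, 37, n, 19), (r, a, 4, 37, n, 21), (r, x, 7, 37, n, 19), (r, x, 7, 37, n, 21), (s, d, 10, 13, q, 12), (s, d, 10, 13, q, 39), (s, d, 10, 13, q, 5), (s, d, 10, 39, w, 12), (s, d, 10, 39, w, 39), (s, d, 10, 39, w, 5), (s, m, 33, 13, q, 12), (s, m, 33, 13, q, 39), (s, m, 33, 13, q, 5), (s, m, 33, 39, w, 12), (s, m, 33, 39, w, 39), (s, m, 33, 39, w, 5), (s, t, 24, 13, q, 12), (s, t, 24, 13, q, 39), (s, t, 24, 13, q, 5), (s, t, 24, 39, w, 12), (s, t, 24, 39, w, 39), (s, t, 24, 39, w, 5), (s, v, 4, 13, q, 12), (s, v, 4, 13, q, 39), (s, v, 4, 13, q, 5), (s, v, 4, 39, w, 12), (s, v, 4, 39, w, 39), (s, v, 4, 39, w, 5), (s, x, 36, 13, q, 12), (s, x, 36, 13, q, 39), (s, x, 36, 13, q, 5), (s, x, 36, 39, w, 12), (s, x, 36, 39, w, 39), (s, x, 36, 39, w, 5)}.
σ[G != 21]: keep tuples satisfying G != 21 → {(r, a, 4, 37, n, 19), (r, x, 7, 37, n, 19), (s, d, 10, 13, q, 12), (s, d, 10, 13, q, 39), (s, d, 10, 13, q, 5), (s, d, 10, 39, w, 12), (s, d, 10, 39, w, 39), (s, d, 10, 39, w, 5), (s, m, 33, 13, q, 12), (s, m, 33, 13, q, 39), (s, m, 33, 13, q, 5), (s, m, 33, 39, w, 12), (s, m, 33, 39, w, 39), (s, m, 33, 39, w, 5), (s, t, 24, 13, q, 12), (s, t, 24, 13, q, 39), (s, t, 24, 13, q, 5), (s, t, 24, 39, w, 12), (s, t, 24, 39, w, 39), (s, t, 24, 39, w, 5), (s, v, 4, 13, q, 12), (s, v, 4, 13, q, 39), (s, v, 4, 13, q, 5), (s, v, 4, 39, w, 12), (s, v, 4, 39, w, 39), (s, v, 4, 39, w, 5), (s, x, 36, 13, q, 12), (s, x, 36, 13, q, 39), (s, x, 36, 13, q, 5), (s, x, 36, 39, w, 12), (s, x, 36, 39, w, 39), (s, x, 36, 39, w, 5)}
Projecting to A, B, E (20 duplicate(s) eliminated): {(n, 4, a), (n, 7, x), (q, 10, d), (q, 24, t), (q, 33, m), (q, 36, x), (q, 4, v), (w, 10, d), (w, 24, t), (w, 33, m), (w, 36, x), (w, 4, v)}

{(n, 4, a), (n, 7, x), (q, 10, d), (q, 24, t), (q, 33, m), (q, 36, x), (q, 4, v), (w, 10, d), (w, 24, t), (w, 33, m), (w, 36, x), (w, 4, v)}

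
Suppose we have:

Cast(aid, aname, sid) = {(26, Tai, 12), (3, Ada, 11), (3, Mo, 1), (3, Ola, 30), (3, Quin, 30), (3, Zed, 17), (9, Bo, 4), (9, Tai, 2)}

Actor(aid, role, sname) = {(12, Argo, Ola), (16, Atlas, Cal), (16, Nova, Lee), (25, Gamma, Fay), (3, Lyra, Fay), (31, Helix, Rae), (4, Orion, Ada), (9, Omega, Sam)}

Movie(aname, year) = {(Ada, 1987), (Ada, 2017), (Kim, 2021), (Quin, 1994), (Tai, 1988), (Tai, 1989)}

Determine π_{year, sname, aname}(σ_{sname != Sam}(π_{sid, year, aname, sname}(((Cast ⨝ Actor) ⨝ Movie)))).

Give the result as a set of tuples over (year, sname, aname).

Joining Cast and Actor on aid yields {(3, Ada, 11, Lyra, Fay), (3, Mo, 1, Lyra, Fay), (3, Ola, 30, Lyra, Fay), (3, Quin, 30, Lyra, Fay), (3, Zed, 17, Lyra, Fay), (9, Bo, 4, Omega, Sam), (9, Tai, 2, Omega, Sam)}.
Joining (Cast ⨝ Actor) and Movie on aname yields {(3, Ada, 11, Lyra, Fay, 1987), (3, Ada, 11, Lyra, Fay, 2017), (3, Quin, 30, Lyra, Fay, 1994), (9, Tai, 2, Omega, Sam, 1988), (9, Tai, 2, Omega, Sam, 1989)}.
π[sid, year, aname, sname]: project onto (sid, year, aname, sname) → {(11, 1987, Ada, Fay), (11, 2017, Ada, Fay), (2, 1988, Tai, Sam), (2, 1989, Tai, Sam), (30, 1994, Quin, Fay)}
Filtering on sname != Sam leaves {(11, 1987, Ada, Fay), (11, 2017, Ada, Fay), (30, 1994, Quin, Fay)}.
π[year, sname, aname]: project onto (year, sname, aname) → {(1987, Fay, Ada), (1994, Fay, Quin), (2017, Fay, Ada)}

{(1987, Fay, Ada), (1994, Fay, Quin), (2017, Fay, Ada)}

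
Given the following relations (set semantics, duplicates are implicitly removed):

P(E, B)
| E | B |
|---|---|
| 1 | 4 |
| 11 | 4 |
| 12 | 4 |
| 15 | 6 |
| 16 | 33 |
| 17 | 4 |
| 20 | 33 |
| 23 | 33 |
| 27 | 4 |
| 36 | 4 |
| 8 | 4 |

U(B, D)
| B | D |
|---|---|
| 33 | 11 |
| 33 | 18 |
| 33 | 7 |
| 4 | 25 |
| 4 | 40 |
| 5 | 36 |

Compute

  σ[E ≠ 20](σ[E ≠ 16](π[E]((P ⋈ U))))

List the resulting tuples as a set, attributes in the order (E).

{1, 11, 12, 17, 23, 27, 36, 8}

P ⋈ U (natural join on B): {(1, 4, 25), (1, 4, 40), (11, 4, 25), (11, 4, 40), (12, 4, 25), (12, 4, 40), (16, 33, 11), (16, 33, 18), (16, 33, 7), (17, 4, 25), (17, 4, 40), (20, 33, 11), (20, 33, 18), (20, 33, 7), (23, 33, 11), (23, 33, 18), (23, 33, 7), (27, 4, 25), (27, 4, 40), (36, 4, 25), (36, 4, 40), (8, 4, 25), (8, 4, 40)}
π[E]: project onto (E) (13 duplicate(s) eliminated) → {1, 11, 12, 16, 17, 20, 23, 27, 36, 8}
Filtering on E ≠ 16 leaves {1, 11, 12, 17, 20, 23, 27, 36, 8}.
Filtering on E ≠ 20 leaves {1, 11, 12, 17, 23, 27, 36, 8}.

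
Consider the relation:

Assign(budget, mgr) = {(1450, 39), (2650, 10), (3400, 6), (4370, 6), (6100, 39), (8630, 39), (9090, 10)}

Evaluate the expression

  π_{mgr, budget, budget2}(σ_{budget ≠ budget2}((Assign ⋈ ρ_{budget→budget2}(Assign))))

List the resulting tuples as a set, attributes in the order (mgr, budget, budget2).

{(10, 2650, 9090), (10, 9090, 2650), (39, 1450, 6100), (39, 1450, 8630), (39, 6100, 1450), (39, 6100, 8630), (39, 8630, 1450), (39, 8630, 6100), (6, 3400, 4370), (6, 4370, 3400)}

ρ[budget→budget2]: schema becomes (budget2, mgr); tuples unchanged.
Natural join on mgr: {(1450, 39, 1450), (1450, 39, 6100), (1450, 39, 8630), (2650, 10, 2650), (2650, 10, 9090), (3400, 6, 3400), (3400, 6, 4370), (4370, 6, 3400), (4370, 6, 4370), (6100, 39, 1450), (6100, 39, 6100), (6100, 39, 8630), (8630, 39, 1450), (8630, 39, 6100), (8630, 39, 8630), (9090, 10, 2650), (9090, 10, 9090)}
Selection budget ≠ budget2: {(1450, 39, 6100), (1450, 39, 8630), (2650, 10, 9090), (3400, 6, 4370), (4370, 6, 3400), (6100, 39, 1450), (6100, 39, 8630), (8630, 39, 1450), (8630, 39, 6100), (9090, 10, 2650)}
π[mgr, budget, budget2]: project onto (mgr, budget, budget2) → {(10, 2650, 9090), (10, 9090, 2650), (39, 1450, 6100), (39, 1450, 8630), (39, 6100, 1450), (39, 6100, 8630), (39, 8630, 1450), (39, 8630, 6100), (6, 3400, 4370), (6, 4370, 3400)}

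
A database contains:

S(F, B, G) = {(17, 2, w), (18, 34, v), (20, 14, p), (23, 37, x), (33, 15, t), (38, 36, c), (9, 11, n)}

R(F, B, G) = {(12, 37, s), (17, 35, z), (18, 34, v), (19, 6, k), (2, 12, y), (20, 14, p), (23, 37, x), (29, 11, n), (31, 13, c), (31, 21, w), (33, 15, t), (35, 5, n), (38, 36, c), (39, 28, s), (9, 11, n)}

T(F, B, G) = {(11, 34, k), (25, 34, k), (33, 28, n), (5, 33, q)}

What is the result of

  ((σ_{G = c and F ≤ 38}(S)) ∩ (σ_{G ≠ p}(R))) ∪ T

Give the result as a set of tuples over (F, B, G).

{(11, 34, k), (25, 34, k), (33, 28, n), (38, 36, c), (5, 33, q)}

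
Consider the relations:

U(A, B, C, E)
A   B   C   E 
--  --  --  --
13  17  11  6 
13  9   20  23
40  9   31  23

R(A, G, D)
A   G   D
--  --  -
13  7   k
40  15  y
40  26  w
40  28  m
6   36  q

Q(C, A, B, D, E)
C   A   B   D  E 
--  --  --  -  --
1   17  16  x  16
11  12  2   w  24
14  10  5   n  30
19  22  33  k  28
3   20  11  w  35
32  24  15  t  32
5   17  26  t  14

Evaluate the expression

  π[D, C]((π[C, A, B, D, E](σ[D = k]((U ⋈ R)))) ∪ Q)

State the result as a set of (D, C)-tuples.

{(k, 11), (k, 19), (k, 20), (n, 14), (t, 32), (t, 5), (w, 11), (w, 3), (x, 1)}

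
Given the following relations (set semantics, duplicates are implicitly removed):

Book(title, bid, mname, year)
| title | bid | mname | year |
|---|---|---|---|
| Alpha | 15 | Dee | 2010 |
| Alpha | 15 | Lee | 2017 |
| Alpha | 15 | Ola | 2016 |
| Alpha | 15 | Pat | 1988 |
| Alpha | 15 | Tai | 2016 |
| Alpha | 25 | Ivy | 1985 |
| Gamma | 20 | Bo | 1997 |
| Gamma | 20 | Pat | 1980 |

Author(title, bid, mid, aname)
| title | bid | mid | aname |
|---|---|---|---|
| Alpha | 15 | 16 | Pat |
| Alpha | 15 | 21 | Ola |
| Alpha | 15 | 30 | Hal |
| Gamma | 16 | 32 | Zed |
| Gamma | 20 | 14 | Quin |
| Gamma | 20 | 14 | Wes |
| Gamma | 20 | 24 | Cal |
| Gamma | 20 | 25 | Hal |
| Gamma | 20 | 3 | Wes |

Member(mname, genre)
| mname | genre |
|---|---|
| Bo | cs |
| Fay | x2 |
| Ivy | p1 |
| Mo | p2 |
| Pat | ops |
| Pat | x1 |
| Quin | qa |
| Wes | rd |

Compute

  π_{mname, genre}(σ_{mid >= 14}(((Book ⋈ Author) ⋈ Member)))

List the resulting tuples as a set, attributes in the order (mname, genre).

{(Bo, cs), (Pat, ops), (Pat, x1)}

Natural join on title, bid: {(Alpha, 15, Dee, 2010, 16, Pat), (Alpha, 15, Dee, 2010, 21, Ola), (Alpha, 15, Dee, 2010, 30, Hal), (Alpha, 15, Lee, 2017, 16, Pat), (Alpha, 15, Lee, 2017, 21, Ola), (Alpha, 15, Lee, 2017, 30, Hal), (Alpha, 15, Ola, 2016, 16, Pat), (Alpha, 15, Ola, 2016, 21, Ola), (Alpha, 15, Ola, 2016, 30, Hal), (Alpha, 15, Pat, 1988, 16, Pat), (Alpha, 15, Pat, 1988, 21, Ola), (Alpha, 15, Pat, 1988, 30, Hal), (Alpha, 15, Tai, 2016, 16, Pat), (Alpha, 15, Tai, 2016, 21, Ola), (Alpha, 15, Tai, 2016, 30, Hal), (Gamma, 20, Bo, 1997, 14, Quin), (Gamma, 20, Bo, 1997, 14, Wes), (Gamma, 20, Bo, 1997, 24, Cal), (Gamma, 20, Bo, 1997, 25, Hal), (Gamma, 20, Bo, 1997, 3, Wes), (Gamma, 20, Pat, 1980, 14, Quin), (Gamma, 20, Pat, 1980, 14, Wes), (Gamma, 20, Pat, 1980, 24, Cal), (Gamma, 20, Pat, 1980, 25, Hal), (Gamma, 20, Pat, 1980, 3, Wes)}
Natural join on mname: {(Alpha, 15, Pat, 1988, 16, Pat, ops), (Alpha, 15, Pat, 1988, 16, Pat, x1), (Alpha, 15, Pat, 1988, 21, Ola, ops), (Alpha, 15, Pat, 1988, 21, Ola, x1), (Alpha, 15, Pat, 1988, 30, Hal, ops), (Alpha, 15, Pat, 1988, 30, Hal, x1), (Gamma, 20, Bo, 1997, 14, Quin, cs), (Gamma, 20, Bo, 1997, 14, Wes, cs), (Gamma, 20, Bo, 1997, 24, Cal, cs), (Gamma, 20, Bo, 1997, 25, Hal, cs), (Gamma, 20, Bo, 1997, 3, Wes, cs), (Gamma, 20, Pat, 1980, 14, Quin, ops), (Gamma, 20, Pat, 1980, 14, Quin, x1), (Gamma, 20, Pat, 1980, 14, Wes, ops), (Gamma, 20, Pat, 1980, 14, Wes, x1), (Gamma, 20, Pat, 1980, 24, Cal, ops), (Gamma, 20, Pat, 1980, 24, Cal, x1), (Gamma, 20, Pat, 1980, 25, Hal, ops), (Gamma, 20, Pat, 1980, 25, Hal, x1), (Gamma, 20, Pat, 1980, 3, Wes, ops), (Gamma, 20, Pat, 1980, 3, Wes, x1)}
Selection mid >= 14: {(Alpha, 15, Pat, 1988, 16, Pat, ops), (Alpha, 15, Pat, 1988, 16, Pat, x1), (Alpha, 15, Pat, 1988, 21, Ola, ops), (Alpha, 15, Pat, 1988, 21, Ola, x1), (Alpha, 15, Pat, 1988, 30, Hal, ops), (Alpha, 15, Pat, 1988, 30, Hal, x1), (Gamma, 20, Bo, 1997, 14, Quin, cs), (Gamma, 20, Bo, 1997, 14, Wes, cs), (Gamma, 20, Bo, 1997, 24, Cal, cs), (Gamma, 20, Bo, 1997, 25, Hal, cs), (Gamma, 20, Pat, 1980, 14, Quin, ops), (Gamma, 20, Pat, 1980, 14, Quin, x1), (Gamma, 20, Pat, 1980, 14, Wes, ops), (Gamma, 20, Pat, 1980, 14, Wes, x1), (Gamma, 20, Pat, 1980, 24, Cal, ops), (Gamma, 20, Pat, 1980, 24, Cal, x1), (Gamma, 20, Pat, 1980, 25, Hal, ops), (Gamma, 20, Pat, 1980, 25, Hal, x1)}
π[mname, genre]: project onto (mname, genre) (15 duplicate(s) eliminated) → {(Bo, cs), (Pat, ops), (Pat, x1)}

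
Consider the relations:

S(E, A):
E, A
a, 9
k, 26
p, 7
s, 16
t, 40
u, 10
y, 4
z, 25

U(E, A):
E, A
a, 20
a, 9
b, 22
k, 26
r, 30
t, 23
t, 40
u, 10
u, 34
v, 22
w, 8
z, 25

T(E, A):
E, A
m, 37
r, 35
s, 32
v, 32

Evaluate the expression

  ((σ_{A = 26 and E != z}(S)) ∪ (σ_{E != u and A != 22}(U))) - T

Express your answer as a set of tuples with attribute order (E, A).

{(a, 20), (a, 9), (k, 26), (r, 30), (t, 23), (t, 40), (w, 8), (z, 25)}

σ[A = 26 and E != z]: keep tuples satisfying A = 26 and E != z → {(k, 26)}
σ[E != u and A != 22]: keep tuples satisfying E != u and A != 22 → {(a, 20), (a, 9), (k, 26), (r, 30), (t, 23), (t, 40), (w, 8), (z, 25)}
Set union of the two operands is {(a, 20), (a, 9), (k, 26), (r, 30), (t, 23), (t, 40), (w, 8), (z, 25)}.
Set difference of the two operands is {(a, 20), (a, 9), (k, 26), (r, 30), (t, 23), (t, 40), (w, 8), (z, 25)}.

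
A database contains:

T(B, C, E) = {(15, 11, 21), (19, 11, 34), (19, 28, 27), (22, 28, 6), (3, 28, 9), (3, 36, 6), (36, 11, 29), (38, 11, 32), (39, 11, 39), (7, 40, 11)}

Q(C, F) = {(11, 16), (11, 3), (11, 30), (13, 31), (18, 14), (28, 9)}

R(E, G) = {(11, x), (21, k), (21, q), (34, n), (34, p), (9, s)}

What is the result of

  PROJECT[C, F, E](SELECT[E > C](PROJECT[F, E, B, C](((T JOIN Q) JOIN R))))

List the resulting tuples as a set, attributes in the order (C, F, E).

{(11, 16, 21), (11, 16, 34), (11, 3, 21), (11, 3, 34), (11, 30, 21), (11, 30, 34)}

Joining T and Q on C yields {(15, 11, 21, 16), (15, 11, 21, 3), (15, 11, 21, 30), (19, 11, 34, 16), (19, 11, 34, 3), (19, 11, 34, 30), (19, 28, 27, 9), (22, 28, 6, 9), (3, 28, 9, 9), (36, 11, 29, 16), (36, 11, 29, 3), (36, 11, 29, 30), (38, 11, 32, 16), (38, 11, 32, 3), (38, 11, 32, 30), (39, 11, 39, 16), (39, 11, 39, 3), (39, 11, 39, 30)}.
Joining (T JOIN Q) and R on E yields {(15, 11, 21, 16, k), (15, 11, 21, 16, q), (15, 11, 21, 3, k), (15, 11, 21, 3, q), (15, 11, 21, 30, k), (15, 11, 21, 30, q), (19, 11, 34, 16, n), (19, 11, 34, 16, p), (19, 11, 34, 3, n), (19, 11, 34, 3, p), (19, 11, 34, 30, n), (19, 11, 34, 30, p), (3, 28, 9, 9, s)}.
π_{F, E, B, C} gives {(16, 21, 15, 11), (16, 34, 19, 11), (3, 21, 15, 11), (3, 34, 19, 11), (30, 21, 15, 11), (30, 34, 19, 11), (9, 9, 3, 28)} (6 duplicate(s) eliminated).
Filtering on E > C leaves {(16, 21, 15, 11), (16, 34, 19, 11), (3, 21, 15, 11), (3, 34, 19, 11), (30, 21, 15, 11), (30, 34, 19, 11)}.
π_{C, F, E} gives {(11, 16, 21), (11, 16, 34), (11, 3, 21), (11, 3, 34), (11, 30, 21), (11, 30, 34)}.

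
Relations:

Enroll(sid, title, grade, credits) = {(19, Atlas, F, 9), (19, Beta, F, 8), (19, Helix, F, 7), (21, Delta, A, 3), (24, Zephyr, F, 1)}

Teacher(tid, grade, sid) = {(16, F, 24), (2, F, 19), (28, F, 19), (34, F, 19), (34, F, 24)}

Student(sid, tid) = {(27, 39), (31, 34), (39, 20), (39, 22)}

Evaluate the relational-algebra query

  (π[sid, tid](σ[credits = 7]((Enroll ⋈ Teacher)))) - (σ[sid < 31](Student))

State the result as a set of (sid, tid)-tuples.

{(19, 2), (19, 28), (19, 34)}

Joining Enroll and Teacher on sid, grade yields {(19, Atlas, F, 9, 2), (19, Atlas, F, 9, 28), (19, Atlas, F, 9, 34), (19, Beta, F, 8, 2), (19, Beta, F, 8, 28), (19, Beta, F, 8, 34), (19, Helix, F, 7, 2), (19, Helix, F, 7, 28), (19, Helix, F, 7, 34), (24, Zephyr, F, 1, 16), (24, Zephyr, F, 1, 34)}.
Apply σ_{credits = 7}; surviving tuples: {(19, Helix, F, 7, 2), (19, Helix, F, 7, 28), (19, Helix, F, 7, 34)}
π_{sid, tid} gives {(19, 2), (19, 28), (19, 34)}.
Apply σ_{sid < 31}; surviving tuples: {(27, 39)}
Set difference of the two operands is {(19, 2), (19, 28), (19, 34)}.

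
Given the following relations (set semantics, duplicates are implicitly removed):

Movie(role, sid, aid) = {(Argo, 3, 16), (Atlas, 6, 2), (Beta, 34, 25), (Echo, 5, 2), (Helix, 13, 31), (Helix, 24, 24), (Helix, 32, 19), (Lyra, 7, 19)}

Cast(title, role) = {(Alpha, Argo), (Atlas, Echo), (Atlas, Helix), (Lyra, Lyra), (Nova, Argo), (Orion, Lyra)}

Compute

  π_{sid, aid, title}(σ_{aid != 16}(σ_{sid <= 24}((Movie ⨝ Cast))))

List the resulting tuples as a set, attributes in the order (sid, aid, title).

Joining Movie and Cast on role yields {(Argo, 3, 16, Alpha), (Argo, 3, 16, Nova), (Echo, 5, 2, Atlas), (Helix, 13, 31, Atlas), (Helix, 24, 24, Atlas), (Helix, 32, 19, Atlas), (Lyra, 7, 19, Lyra), (Lyra, 7, 19, Orion)}.
σ[sid <= 24]: keep tuples satisfying sid <= 24 → {(Argo, 3, 16, Alpha), (Argo, 3, 16, Nova), (Echo, 5, 2, Atlas), (Helix, 13, 31, Atlas), (Helix, 24, 24, Atlas), (Lyra, 7, 19, Lyra), (Lyra, 7, 19, Orion)}
σ[aid != 16]: keep tuples satisfying aid != 16 → {(Echo, 5, 2, Atlas), (Helix, 13, 31, Atlas), (Helix, 24, 24, Atlas), (Lyra, 7, 19, Lyra), (Lyra, 7, 19, Orion)}
π[sid, aid, title]: project onto (sid, aid, title) → {(13, 31, Atlas), (24, 24, Atlas), (5, 2, Atlas), (7, 19, Lyra), (7, 19, Orion)}

{(13, 31, Atlas), (24, 24, Atlas), (5, 2, Atlas), (7, 19, Lyra), (7, 19, Orion)}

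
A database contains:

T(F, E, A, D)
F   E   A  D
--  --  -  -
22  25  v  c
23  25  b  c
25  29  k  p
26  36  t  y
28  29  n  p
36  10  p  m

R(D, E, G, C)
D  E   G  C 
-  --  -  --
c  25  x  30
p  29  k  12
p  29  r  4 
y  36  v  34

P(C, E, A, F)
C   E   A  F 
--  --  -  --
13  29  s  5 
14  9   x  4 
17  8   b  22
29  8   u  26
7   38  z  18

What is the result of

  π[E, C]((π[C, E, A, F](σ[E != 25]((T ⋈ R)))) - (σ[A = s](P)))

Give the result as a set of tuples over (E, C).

T ⋈ R (natural join on E, D): {(22, 25, v, c, x, 30), (23, 25, b, c, x, 30), (25, 29, k, p, k, 12), (25, 29, k, p, r, 4), (26, 36, t, y, v, 34), (28, 29, n, p, k, 12), (28, 29, n, p, r, 4)}
Selection E != 25: {(25, 29, k, p, k, 12), (25, 29, k, p, r, 4), (26, 36, t, y, v, 34), (28, 29, n, p, k, 12), (28, 29, n, p, r, 4)}
Keep only column(s) C, E, A, F: {(12, 29, k, 25), (12, 29, n, 28), (34, 36, t, 26), (4, 29, k, 25), (4, 29, n, 28)}
Selection A = s: {(13, 29, s, 5)}
Set difference of the two operands is {(12, 29, k, 25), (12, 29, n, 28), (34, 36, t, 26), (4, 29, k, 25), (4, 29, n, 28)}.
Keep only column(s) E, C (2 duplicate(s) eliminated): {(29, 12), (29, 4), (36, 34)}

{(29, 12), (29, 4), (36, 34)}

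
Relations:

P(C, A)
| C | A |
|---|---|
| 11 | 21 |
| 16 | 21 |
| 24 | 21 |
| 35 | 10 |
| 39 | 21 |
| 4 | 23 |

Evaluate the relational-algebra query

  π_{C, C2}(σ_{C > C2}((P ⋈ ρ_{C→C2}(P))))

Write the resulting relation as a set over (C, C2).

ρ[C→C2]: schema becomes (C2, A); tuples unchanged.
Joining P and ρ_{C→C2}(P) on A yields {(11, 21, 11), (11, 21, 16), (11, 21, 24), (11, 21, 39), (16, 21, 11), (16, 21, 16), (16, 21, 24), (16, 21, 39), (24, 21, 11), (24, 21, 16), (24, 21, 24), (24, 21, 39), (35, 10, 35), (39, 21, 11), (39, 21, 16), (39, 21, 24), (39, 21, 39), (4, 23, 4)}.
Apply σ_{C > C2}; surviving tuples: {(16, 21, 11), (24, 21, 11), (24, 21, 16), (39, 21, 11), (39, 21, 16), (39, 21, 24)}
Projecting to C, C2: {(16, 11), (24, 11), (24, 16), (39, 11), (39, 16), (39, 24)}

{(16, 11), (24, 11), (24, 16), (39, 11), (39, 16), (39, 24)}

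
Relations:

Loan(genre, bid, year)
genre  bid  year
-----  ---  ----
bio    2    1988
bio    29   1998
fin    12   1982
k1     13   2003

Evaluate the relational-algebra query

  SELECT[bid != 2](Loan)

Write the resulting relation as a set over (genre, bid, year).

{(bio, 29, 1998), (fin, 12, 1982), (k1, 13, 2003)}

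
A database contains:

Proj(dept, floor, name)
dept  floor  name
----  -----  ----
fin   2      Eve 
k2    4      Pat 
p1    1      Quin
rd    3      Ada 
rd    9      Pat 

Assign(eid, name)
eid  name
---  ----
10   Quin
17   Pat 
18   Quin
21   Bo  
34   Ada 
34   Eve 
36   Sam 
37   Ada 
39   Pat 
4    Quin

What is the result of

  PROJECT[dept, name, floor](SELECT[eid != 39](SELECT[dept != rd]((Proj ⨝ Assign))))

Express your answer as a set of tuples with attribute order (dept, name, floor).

Joining Proj and Assign on name yields {(fin, 2, Eve, 34), (k2, 4, Pat, 17), (k2, 4, Pat, 39), (p1, 1, Quin, 10), (p1, 1, Quin, 18), (p1, 1, Quin, 4), (rd, 3, Ada, 34), (rd, 3, Ada, 37), (rd, 9, Pat, 17), (rd, 9, Pat, 39)}.
Filtering on dept != rd leaves {(fin, 2, Eve, 34), (k2, 4, Pat, 17), (k2, 4, Pat, 39), (p1, 1, Quin, 10), (p1, 1, Quin, 18), (p1, 1, Quin, 4)}.
Filtering on eid != 39 leaves {(fin, 2, Eve, 34), (k2, 4, Pat, 17), (p1, 1, Quin, 10), (p1, 1, Quin, 18), (p1, 1, Quin, 4)}.
π_{dept, name, floor} gives {(fin, Eve, 2), (k2, Pat, 4), (p1, Quin, 1)} (2 duplicate(s) eliminated).

{(fin, Eve, 2), (k2, Pat, 4), (p1, Quin, 1)}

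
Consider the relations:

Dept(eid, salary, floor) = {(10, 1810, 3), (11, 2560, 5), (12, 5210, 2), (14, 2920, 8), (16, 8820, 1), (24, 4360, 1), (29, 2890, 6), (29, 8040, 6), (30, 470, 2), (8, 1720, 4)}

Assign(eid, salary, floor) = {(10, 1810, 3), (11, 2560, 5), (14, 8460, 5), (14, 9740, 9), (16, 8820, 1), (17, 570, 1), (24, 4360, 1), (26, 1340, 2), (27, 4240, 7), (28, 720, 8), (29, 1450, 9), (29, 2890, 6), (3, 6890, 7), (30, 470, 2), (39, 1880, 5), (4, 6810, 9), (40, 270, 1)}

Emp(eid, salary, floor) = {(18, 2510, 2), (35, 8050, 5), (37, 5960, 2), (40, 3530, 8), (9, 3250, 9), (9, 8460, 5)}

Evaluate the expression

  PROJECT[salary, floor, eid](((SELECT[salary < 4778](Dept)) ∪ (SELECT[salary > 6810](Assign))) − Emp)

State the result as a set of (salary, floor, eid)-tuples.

{(1720, 4, 8), (1810, 3, 10), (2560, 5, 11), (2890, 6, 29), (2920, 8, 14), (4360, 1, 24), (470, 2, 30), (6890, 7, 3), (8460, 5, 14), (8820, 1, 16), (9740, 9, 14)}

Filtering on salary < 4778 leaves {(10, 1810, 3), (11, 2560, 5), (14, 2920, 8), (24, 4360, 1), (29, 2890, 6), (30, 470, 2), (8, 1720, 4)}.
Filtering on salary > 6810 leaves {(14, 8460, 5), (14, 9740, 9), (16, 8820, 1), (3, 6890, 7)}.
Union: {(10, 1810, 3), (11, 2560, 5), (14, 2920, 8), (24, 4360, 1), (29, 2890, 6), (30, 470, 2), (8, 1720, 4)} with {(14, 8460, 5), (14, 9740, 9), (16, 8820, 1), (3, 6890, 7)} → {(10, 1810, 3), (11, 2560, 5), (14, 2920, 8), (14, 8460, 5), (14, 9740, 9), (16, 8820, 1), (24, 4360, 1), (29, 2890, 6), (3, 6890, 7), (30, 470, 2), (8, 1720, 4)}
Difference: {(10, 1810, 3), (11, 2560, 5), (14, 2920, 8), (14, 8460, 5), (14, 9740, 9), (16, 8820, 1), (24, 4360, 1), (29, 2890, 6), (3, 6890, 7), (30, 470, 2), (8, 1720, 4)} with {(18, 2510, 2), (35, 8050, 5), (37, 5960, 2), (40, 3530, 8), (9, 3250, 9), (9, 8460, 5)} → {(10, 1810, 3), (11, 2560, 5), (14, 2920, 8), (14, 8460, 5), (14, 9740, 9), (16, 8820, 1), (24, 4360, 1), (29, 2890, 6), (3, 6890, 7), (30, 470, 2), (8, 1720, 4)}
Keep only column(s) salary, floor, eid: {(1720, 4, 8), (1810, 3, 10), (2560, 5, 11), (2890, 6, 29), (2920, 8, 14), (4360, 1, 24), (470, 2, 30), (6890, 7, 3), (8460, 5, 14), (8820, 1, 16), (9740, 9, 14)}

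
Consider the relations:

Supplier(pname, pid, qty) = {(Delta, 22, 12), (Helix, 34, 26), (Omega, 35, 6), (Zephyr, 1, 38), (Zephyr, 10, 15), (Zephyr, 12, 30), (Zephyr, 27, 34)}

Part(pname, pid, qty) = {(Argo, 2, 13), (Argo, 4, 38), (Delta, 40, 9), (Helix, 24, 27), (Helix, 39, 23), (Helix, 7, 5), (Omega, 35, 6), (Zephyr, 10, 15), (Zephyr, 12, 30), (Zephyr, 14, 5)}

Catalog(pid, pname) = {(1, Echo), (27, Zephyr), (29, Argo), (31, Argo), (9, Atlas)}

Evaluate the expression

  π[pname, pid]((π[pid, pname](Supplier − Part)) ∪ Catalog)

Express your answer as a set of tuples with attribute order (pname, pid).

{(Argo, 29), (Argo, 31), (Atlas, 9), (Delta, 22), (Echo, 1), (Helix, 34), (Zephyr, 1), (Zephyr, 27)}

Difference: {(Delta, 22, 12), (Helix, 34, 26), (Omega, 35, 6), (Zephyr, 1, 38), (Zephyr, 10, 15), (Zephyr, 12, 30), (Zephyr, 27, 34)} with {(Argo, 2, 13), (Argo, 4, 38), (Delta, 40, 9), (Helix, 24, 27), (Helix, 39, 23), (Helix, 7, 5), (Omega, 35, 6), (Zephyr, 10, 15), (Zephyr, 12, 30), (Zephyr, 14, 5)} → {(Delta, 22, 12), (Helix, 34, 26), (Zephyr, 1, 38), (Zephyr, 27, 34)}
π_{pid, pname} gives {(1, Zephyr), (22, Delta), (27, Zephyr), (34, Helix)}.
Union: {(1, Zephyr), (22, Delta), (27, Zephyr), (34, Helix)} with {(1, Echo), (27, Zephyr), (29, Argo), (31, Argo), (9, Atlas)} → {(1, Echo), (1, Zephyr), (22, Delta), (27, Zephyr), (29, Argo), (31, Argo), (34, Helix), (9, Atlas)}
π_{pname, pid} gives {(Argo, 29), (Argo, 31), (Atlas, 9), (Delta, 22), (Echo, 1), (Helix, 34), (Zephyr, 1), (Zephyr, 27)}.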